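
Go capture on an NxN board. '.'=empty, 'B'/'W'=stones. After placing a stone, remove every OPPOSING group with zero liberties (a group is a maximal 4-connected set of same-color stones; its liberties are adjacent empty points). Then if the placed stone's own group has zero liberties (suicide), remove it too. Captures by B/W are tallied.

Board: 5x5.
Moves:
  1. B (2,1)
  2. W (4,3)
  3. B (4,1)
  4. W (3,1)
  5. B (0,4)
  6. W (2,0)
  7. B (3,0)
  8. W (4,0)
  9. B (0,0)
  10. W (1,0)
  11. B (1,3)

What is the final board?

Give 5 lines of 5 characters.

Answer: B...B
W..B.
WB...
.W...
WB.W.

Derivation:
Move 1: B@(2,1) -> caps B=0 W=0
Move 2: W@(4,3) -> caps B=0 W=0
Move 3: B@(4,1) -> caps B=0 W=0
Move 4: W@(3,1) -> caps B=0 W=0
Move 5: B@(0,4) -> caps B=0 W=0
Move 6: W@(2,0) -> caps B=0 W=0
Move 7: B@(3,0) -> caps B=0 W=0
Move 8: W@(4,0) -> caps B=0 W=1
Move 9: B@(0,0) -> caps B=0 W=1
Move 10: W@(1,0) -> caps B=0 W=1
Move 11: B@(1,3) -> caps B=0 W=1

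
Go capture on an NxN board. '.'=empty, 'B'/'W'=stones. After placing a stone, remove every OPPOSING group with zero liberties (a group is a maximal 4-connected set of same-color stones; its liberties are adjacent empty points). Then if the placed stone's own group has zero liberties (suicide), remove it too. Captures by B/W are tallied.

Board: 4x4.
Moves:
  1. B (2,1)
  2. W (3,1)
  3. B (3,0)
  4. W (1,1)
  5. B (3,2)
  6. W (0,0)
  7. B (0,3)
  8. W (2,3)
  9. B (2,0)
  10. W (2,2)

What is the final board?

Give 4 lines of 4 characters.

Move 1: B@(2,1) -> caps B=0 W=0
Move 2: W@(3,1) -> caps B=0 W=0
Move 3: B@(3,0) -> caps B=0 W=0
Move 4: W@(1,1) -> caps B=0 W=0
Move 5: B@(3,2) -> caps B=1 W=0
Move 6: W@(0,0) -> caps B=1 W=0
Move 7: B@(0,3) -> caps B=1 W=0
Move 8: W@(2,3) -> caps B=1 W=0
Move 9: B@(2,0) -> caps B=1 W=0
Move 10: W@(2,2) -> caps B=1 W=0

Answer: W..B
.W..
BBWW
B.B.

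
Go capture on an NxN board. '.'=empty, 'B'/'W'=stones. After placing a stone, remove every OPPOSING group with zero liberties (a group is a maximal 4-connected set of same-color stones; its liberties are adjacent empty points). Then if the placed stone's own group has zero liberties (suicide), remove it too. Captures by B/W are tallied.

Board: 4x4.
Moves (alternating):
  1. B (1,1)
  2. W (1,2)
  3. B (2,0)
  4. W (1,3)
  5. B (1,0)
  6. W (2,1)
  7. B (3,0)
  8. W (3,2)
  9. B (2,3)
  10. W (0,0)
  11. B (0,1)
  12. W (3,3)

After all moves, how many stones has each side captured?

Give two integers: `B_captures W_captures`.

Move 1: B@(1,1) -> caps B=0 W=0
Move 2: W@(1,2) -> caps B=0 W=0
Move 3: B@(2,0) -> caps B=0 W=0
Move 4: W@(1,3) -> caps B=0 W=0
Move 5: B@(1,0) -> caps B=0 W=0
Move 6: W@(2,1) -> caps B=0 W=0
Move 7: B@(3,0) -> caps B=0 W=0
Move 8: W@(3,2) -> caps B=0 W=0
Move 9: B@(2,3) -> caps B=0 W=0
Move 10: W@(0,0) -> caps B=0 W=0
Move 11: B@(0,1) -> caps B=1 W=0
Move 12: W@(3,3) -> caps B=1 W=0

Answer: 1 0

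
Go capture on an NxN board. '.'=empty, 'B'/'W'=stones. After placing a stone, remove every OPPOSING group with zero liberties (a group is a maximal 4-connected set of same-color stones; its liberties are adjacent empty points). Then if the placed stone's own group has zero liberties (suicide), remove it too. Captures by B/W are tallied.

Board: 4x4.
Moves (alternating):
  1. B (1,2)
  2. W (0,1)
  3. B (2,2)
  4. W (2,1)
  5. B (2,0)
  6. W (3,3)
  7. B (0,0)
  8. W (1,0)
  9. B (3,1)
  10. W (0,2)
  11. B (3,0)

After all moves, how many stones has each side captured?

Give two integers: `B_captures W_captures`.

Answer: 0 1

Derivation:
Move 1: B@(1,2) -> caps B=0 W=0
Move 2: W@(0,1) -> caps B=0 W=0
Move 3: B@(2,2) -> caps B=0 W=0
Move 4: W@(2,1) -> caps B=0 W=0
Move 5: B@(2,0) -> caps B=0 W=0
Move 6: W@(3,3) -> caps B=0 W=0
Move 7: B@(0,0) -> caps B=0 W=0
Move 8: W@(1,0) -> caps B=0 W=1
Move 9: B@(3,1) -> caps B=0 W=1
Move 10: W@(0,2) -> caps B=0 W=1
Move 11: B@(3,0) -> caps B=0 W=1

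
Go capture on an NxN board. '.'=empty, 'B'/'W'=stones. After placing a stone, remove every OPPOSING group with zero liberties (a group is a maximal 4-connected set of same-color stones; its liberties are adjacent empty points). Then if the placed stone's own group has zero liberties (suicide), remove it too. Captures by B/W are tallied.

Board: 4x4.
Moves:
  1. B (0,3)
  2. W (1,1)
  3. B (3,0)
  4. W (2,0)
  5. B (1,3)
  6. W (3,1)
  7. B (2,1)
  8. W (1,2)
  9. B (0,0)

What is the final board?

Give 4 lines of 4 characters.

Answer: B..B
.WWB
WB..
.W..

Derivation:
Move 1: B@(0,3) -> caps B=0 W=0
Move 2: W@(1,1) -> caps B=0 W=0
Move 3: B@(3,0) -> caps B=0 W=0
Move 4: W@(2,0) -> caps B=0 W=0
Move 5: B@(1,3) -> caps B=0 W=0
Move 6: W@(3,1) -> caps B=0 W=1
Move 7: B@(2,1) -> caps B=0 W=1
Move 8: W@(1,2) -> caps B=0 W=1
Move 9: B@(0,0) -> caps B=0 W=1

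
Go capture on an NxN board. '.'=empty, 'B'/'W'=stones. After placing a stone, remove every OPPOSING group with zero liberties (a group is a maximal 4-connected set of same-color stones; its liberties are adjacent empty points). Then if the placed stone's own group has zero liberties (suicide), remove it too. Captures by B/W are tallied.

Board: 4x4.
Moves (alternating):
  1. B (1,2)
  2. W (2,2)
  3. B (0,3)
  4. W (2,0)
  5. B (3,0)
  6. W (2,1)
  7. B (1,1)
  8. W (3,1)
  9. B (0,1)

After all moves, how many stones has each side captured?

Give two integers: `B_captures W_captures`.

Answer: 0 1

Derivation:
Move 1: B@(1,2) -> caps B=0 W=0
Move 2: W@(2,2) -> caps B=0 W=0
Move 3: B@(0,3) -> caps B=0 W=0
Move 4: W@(2,0) -> caps B=0 W=0
Move 5: B@(3,0) -> caps B=0 W=0
Move 6: W@(2,1) -> caps B=0 W=0
Move 7: B@(1,1) -> caps B=0 W=0
Move 8: W@(3,1) -> caps B=0 W=1
Move 9: B@(0,1) -> caps B=0 W=1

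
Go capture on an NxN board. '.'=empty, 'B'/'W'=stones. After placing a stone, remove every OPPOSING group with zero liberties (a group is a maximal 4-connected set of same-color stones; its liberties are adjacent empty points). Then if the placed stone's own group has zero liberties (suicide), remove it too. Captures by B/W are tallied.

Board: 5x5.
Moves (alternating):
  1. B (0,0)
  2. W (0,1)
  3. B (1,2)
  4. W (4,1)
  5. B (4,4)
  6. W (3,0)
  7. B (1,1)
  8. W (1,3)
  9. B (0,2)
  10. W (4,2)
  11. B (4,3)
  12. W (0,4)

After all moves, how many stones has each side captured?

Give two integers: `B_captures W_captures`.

Move 1: B@(0,0) -> caps B=0 W=0
Move 2: W@(0,1) -> caps B=0 W=0
Move 3: B@(1,2) -> caps B=0 W=0
Move 4: W@(4,1) -> caps B=0 W=0
Move 5: B@(4,4) -> caps B=0 W=0
Move 6: W@(3,0) -> caps B=0 W=0
Move 7: B@(1,1) -> caps B=0 W=0
Move 8: W@(1,3) -> caps B=0 W=0
Move 9: B@(0,2) -> caps B=1 W=0
Move 10: W@(4,2) -> caps B=1 W=0
Move 11: B@(4,3) -> caps B=1 W=0
Move 12: W@(0,4) -> caps B=1 W=0

Answer: 1 0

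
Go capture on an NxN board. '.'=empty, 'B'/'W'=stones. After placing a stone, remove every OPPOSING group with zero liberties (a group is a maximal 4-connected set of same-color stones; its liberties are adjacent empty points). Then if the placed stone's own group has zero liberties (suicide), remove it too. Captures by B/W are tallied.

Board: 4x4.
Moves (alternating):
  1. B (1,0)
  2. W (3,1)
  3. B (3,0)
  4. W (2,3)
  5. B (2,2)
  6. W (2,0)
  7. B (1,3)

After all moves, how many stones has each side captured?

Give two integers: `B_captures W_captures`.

Answer: 0 1

Derivation:
Move 1: B@(1,0) -> caps B=0 W=0
Move 2: W@(3,1) -> caps B=0 W=0
Move 3: B@(3,0) -> caps B=0 W=0
Move 4: W@(2,3) -> caps B=0 W=0
Move 5: B@(2,2) -> caps B=0 W=0
Move 6: W@(2,0) -> caps B=0 W=1
Move 7: B@(1,3) -> caps B=0 W=1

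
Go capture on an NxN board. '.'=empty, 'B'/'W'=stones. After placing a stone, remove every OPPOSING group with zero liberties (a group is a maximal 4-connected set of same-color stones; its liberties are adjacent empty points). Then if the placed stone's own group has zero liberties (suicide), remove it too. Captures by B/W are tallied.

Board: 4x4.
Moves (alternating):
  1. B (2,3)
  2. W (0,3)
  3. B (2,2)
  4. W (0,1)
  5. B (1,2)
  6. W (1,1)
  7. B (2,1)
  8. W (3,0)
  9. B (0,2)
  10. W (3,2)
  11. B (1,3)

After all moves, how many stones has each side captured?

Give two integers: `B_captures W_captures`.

Move 1: B@(2,3) -> caps B=0 W=0
Move 2: W@(0,3) -> caps B=0 W=0
Move 3: B@(2,2) -> caps B=0 W=0
Move 4: W@(0,1) -> caps B=0 W=0
Move 5: B@(1,2) -> caps B=0 W=0
Move 6: W@(1,1) -> caps B=0 W=0
Move 7: B@(2,1) -> caps B=0 W=0
Move 8: W@(3,0) -> caps B=0 W=0
Move 9: B@(0,2) -> caps B=0 W=0
Move 10: W@(3,2) -> caps B=0 W=0
Move 11: B@(1,3) -> caps B=1 W=0

Answer: 1 0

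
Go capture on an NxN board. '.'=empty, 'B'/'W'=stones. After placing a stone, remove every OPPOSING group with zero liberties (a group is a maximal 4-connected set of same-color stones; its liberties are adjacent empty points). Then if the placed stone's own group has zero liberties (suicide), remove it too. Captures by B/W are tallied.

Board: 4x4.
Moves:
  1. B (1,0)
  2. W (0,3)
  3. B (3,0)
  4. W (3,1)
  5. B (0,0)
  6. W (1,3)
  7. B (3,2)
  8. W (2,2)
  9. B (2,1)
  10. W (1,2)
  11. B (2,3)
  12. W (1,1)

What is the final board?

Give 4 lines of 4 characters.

Move 1: B@(1,0) -> caps B=0 W=0
Move 2: W@(0,3) -> caps B=0 W=0
Move 3: B@(3,0) -> caps B=0 W=0
Move 4: W@(3,1) -> caps B=0 W=0
Move 5: B@(0,0) -> caps B=0 W=0
Move 6: W@(1,3) -> caps B=0 W=0
Move 7: B@(3,2) -> caps B=0 W=0
Move 8: W@(2,2) -> caps B=0 W=0
Move 9: B@(2,1) -> caps B=1 W=0
Move 10: W@(1,2) -> caps B=1 W=0
Move 11: B@(2,3) -> caps B=1 W=0
Move 12: W@(1,1) -> caps B=1 W=0

Answer: B..W
BWWW
.BWB
B.B.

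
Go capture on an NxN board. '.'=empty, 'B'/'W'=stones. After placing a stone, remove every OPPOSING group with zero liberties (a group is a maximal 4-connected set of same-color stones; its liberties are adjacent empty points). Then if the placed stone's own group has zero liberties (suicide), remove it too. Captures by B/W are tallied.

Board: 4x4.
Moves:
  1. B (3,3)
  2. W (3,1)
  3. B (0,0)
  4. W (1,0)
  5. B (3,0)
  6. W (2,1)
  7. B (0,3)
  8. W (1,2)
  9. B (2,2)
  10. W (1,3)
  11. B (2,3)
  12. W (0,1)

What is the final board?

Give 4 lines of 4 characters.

Answer: .W.B
W.WW
.WBB
BW.B

Derivation:
Move 1: B@(3,3) -> caps B=0 W=0
Move 2: W@(3,1) -> caps B=0 W=0
Move 3: B@(0,0) -> caps B=0 W=0
Move 4: W@(1,0) -> caps B=0 W=0
Move 5: B@(3,0) -> caps B=0 W=0
Move 6: W@(2,1) -> caps B=0 W=0
Move 7: B@(0,3) -> caps B=0 W=0
Move 8: W@(1,2) -> caps B=0 W=0
Move 9: B@(2,2) -> caps B=0 W=0
Move 10: W@(1,3) -> caps B=0 W=0
Move 11: B@(2,3) -> caps B=0 W=0
Move 12: W@(0,1) -> caps B=0 W=1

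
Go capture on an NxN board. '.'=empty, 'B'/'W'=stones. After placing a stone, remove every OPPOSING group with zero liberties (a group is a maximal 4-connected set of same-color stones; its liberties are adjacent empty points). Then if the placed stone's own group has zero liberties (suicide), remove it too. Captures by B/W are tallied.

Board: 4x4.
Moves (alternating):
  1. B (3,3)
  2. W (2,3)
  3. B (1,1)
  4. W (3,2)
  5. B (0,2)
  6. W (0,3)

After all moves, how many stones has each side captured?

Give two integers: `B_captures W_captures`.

Answer: 0 1

Derivation:
Move 1: B@(3,3) -> caps B=0 W=0
Move 2: W@(2,3) -> caps B=0 W=0
Move 3: B@(1,1) -> caps B=0 W=0
Move 4: W@(3,2) -> caps B=0 W=1
Move 5: B@(0,2) -> caps B=0 W=1
Move 6: W@(0,3) -> caps B=0 W=1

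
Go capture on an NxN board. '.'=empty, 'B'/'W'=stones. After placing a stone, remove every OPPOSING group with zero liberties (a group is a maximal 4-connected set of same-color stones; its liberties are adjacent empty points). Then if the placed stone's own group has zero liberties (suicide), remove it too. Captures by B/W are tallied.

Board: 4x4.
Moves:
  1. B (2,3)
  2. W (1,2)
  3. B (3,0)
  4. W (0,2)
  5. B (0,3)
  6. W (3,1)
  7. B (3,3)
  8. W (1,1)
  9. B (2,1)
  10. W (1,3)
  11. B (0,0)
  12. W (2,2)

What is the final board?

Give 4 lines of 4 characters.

Move 1: B@(2,3) -> caps B=0 W=0
Move 2: W@(1,2) -> caps B=0 W=0
Move 3: B@(3,0) -> caps B=0 W=0
Move 4: W@(0,2) -> caps B=0 W=0
Move 5: B@(0,3) -> caps B=0 W=0
Move 6: W@(3,1) -> caps B=0 W=0
Move 7: B@(3,3) -> caps B=0 W=0
Move 8: W@(1,1) -> caps B=0 W=0
Move 9: B@(2,1) -> caps B=0 W=0
Move 10: W@(1,3) -> caps B=0 W=1
Move 11: B@(0,0) -> caps B=0 W=1
Move 12: W@(2,2) -> caps B=0 W=1

Answer: B.W.
.WWW
.BWB
BW.B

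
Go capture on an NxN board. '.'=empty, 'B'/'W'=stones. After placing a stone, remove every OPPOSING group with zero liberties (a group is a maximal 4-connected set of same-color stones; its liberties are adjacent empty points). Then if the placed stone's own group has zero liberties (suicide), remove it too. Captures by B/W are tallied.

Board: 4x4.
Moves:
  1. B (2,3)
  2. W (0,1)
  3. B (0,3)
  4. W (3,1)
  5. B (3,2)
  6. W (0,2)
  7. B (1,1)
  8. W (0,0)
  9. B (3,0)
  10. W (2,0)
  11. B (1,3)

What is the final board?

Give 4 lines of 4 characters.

Answer: WWWB
.B.B
W..B
.WB.

Derivation:
Move 1: B@(2,3) -> caps B=0 W=0
Move 2: W@(0,1) -> caps B=0 W=0
Move 3: B@(0,3) -> caps B=0 W=0
Move 4: W@(3,1) -> caps B=0 W=0
Move 5: B@(3,2) -> caps B=0 W=0
Move 6: W@(0,2) -> caps B=0 W=0
Move 7: B@(1,1) -> caps B=0 W=0
Move 8: W@(0,0) -> caps B=0 W=0
Move 9: B@(3,0) -> caps B=0 W=0
Move 10: W@(2,0) -> caps B=0 W=1
Move 11: B@(1,3) -> caps B=0 W=1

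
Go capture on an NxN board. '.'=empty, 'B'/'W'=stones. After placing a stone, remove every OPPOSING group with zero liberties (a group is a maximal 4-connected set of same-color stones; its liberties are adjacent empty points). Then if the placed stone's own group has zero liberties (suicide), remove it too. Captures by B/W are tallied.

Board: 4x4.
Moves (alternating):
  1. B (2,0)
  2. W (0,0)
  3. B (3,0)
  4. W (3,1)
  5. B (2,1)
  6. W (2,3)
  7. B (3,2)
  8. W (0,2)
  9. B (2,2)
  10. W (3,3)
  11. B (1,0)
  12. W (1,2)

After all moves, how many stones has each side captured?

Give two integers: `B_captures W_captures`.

Move 1: B@(2,0) -> caps B=0 W=0
Move 2: W@(0,0) -> caps B=0 W=0
Move 3: B@(3,0) -> caps B=0 W=0
Move 4: W@(3,1) -> caps B=0 W=0
Move 5: B@(2,1) -> caps B=0 W=0
Move 6: W@(2,3) -> caps B=0 W=0
Move 7: B@(3,2) -> caps B=1 W=0
Move 8: W@(0,2) -> caps B=1 W=0
Move 9: B@(2,2) -> caps B=1 W=0
Move 10: W@(3,3) -> caps B=1 W=0
Move 11: B@(1,0) -> caps B=1 W=0
Move 12: W@(1,2) -> caps B=1 W=0

Answer: 1 0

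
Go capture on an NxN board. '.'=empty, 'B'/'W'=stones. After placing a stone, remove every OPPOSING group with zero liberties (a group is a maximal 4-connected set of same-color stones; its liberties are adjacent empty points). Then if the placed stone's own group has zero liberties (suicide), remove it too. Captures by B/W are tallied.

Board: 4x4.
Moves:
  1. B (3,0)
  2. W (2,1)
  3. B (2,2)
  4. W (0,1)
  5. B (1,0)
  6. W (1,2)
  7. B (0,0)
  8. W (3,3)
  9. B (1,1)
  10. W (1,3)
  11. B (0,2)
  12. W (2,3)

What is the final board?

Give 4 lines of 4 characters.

Move 1: B@(3,0) -> caps B=0 W=0
Move 2: W@(2,1) -> caps B=0 W=0
Move 3: B@(2,2) -> caps B=0 W=0
Move 4: W@(0,1) -> caps B=0 W=0
Move 5: B@(1,0) -> caps B=0 W=0
Move 6: W@(1,2) -> caps B=0 W=0
Move 7: B@(0,0) -> caps B=0 W=0
Move 8: W@(3,3) -> caps B=0 W=0
Move 9: B@(1,1) -> caps B=0 W=0
Move 10: W@(1,3) -> caps B=0 W=0
Move 11: B@(0,2) -> caps B=1 W=0
Move 12: W@(2,3) -> caps B=1 W=0

Answer: B.B.
BBWW
.WBW
B..W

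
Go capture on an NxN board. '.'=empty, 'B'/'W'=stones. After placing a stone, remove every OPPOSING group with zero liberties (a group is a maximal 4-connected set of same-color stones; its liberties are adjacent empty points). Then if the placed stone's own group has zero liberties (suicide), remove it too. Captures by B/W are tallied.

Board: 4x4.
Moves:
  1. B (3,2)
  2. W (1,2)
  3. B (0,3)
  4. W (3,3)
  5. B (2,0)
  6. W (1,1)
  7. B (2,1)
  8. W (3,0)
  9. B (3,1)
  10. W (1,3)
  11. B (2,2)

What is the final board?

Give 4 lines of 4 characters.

Answer: ...B
.WWW
BBB.
.BBW

Derivation:
Move 1: B@(3,2) -> caps B=0 W=0
Move 2: W@(1,2) -> caps B=0 W=0
Move 3: B@(0,3) -> caps B=0 W=0
Move 4: W@(3,3) -> caps B=0 W=0
Move 5: B@(2,0) -> caps B=0 W=0
Move 6: W@(1,1) -> caps B=0 W=0
Move 7: B@(2,1) -> caps B=0 W=0
Move 8: W@(3,0) -> caps B=0 W=0
Move 9: B@(3,1) -> caps B=1 W=0
Move 10: W@(1,3) -> caps B=1 W=0
Move 11: B@(2,2) -> caps B=1 W=0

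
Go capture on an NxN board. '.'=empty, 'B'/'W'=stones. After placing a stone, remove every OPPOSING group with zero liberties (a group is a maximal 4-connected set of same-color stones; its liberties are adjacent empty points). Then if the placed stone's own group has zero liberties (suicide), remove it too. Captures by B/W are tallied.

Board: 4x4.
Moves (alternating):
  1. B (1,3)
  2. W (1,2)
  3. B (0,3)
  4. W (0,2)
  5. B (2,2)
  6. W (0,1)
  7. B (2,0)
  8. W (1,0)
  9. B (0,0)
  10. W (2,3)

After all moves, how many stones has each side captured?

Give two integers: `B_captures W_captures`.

Answer: 0 2

Derivation:
Move 1: B@(1,3) -> caps B=0 W=0
Move 2: W@(1,2) -> caps B=0 W=0
Move 3: B@(0,3) -> caps B=0 W=0
Move 4: W@(0,2) -> caps B=0 W=0
Move 5: B@(2,2) -> caps B=0 W=0
Move 6: W@(0,1) -> caps B=0 W=0
Move 7: B@(2,0) -> caps B=0 W=0
Move 8: W@(1,0) -> caps B=0 W=0
Move 9: B@(0,0) -> caps B=0 W=0
Move 10: W@(2,3) -> caps B=0 W=2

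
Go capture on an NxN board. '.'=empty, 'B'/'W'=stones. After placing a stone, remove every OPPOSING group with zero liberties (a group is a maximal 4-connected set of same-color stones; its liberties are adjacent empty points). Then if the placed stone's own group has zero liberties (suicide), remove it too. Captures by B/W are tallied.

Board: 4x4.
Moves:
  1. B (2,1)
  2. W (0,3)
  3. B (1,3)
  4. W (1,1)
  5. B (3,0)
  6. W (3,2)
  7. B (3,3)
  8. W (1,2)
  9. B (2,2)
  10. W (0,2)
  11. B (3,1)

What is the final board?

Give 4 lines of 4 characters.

Move 1: B@(2,1) -> caps B=0 W=0
Move 2: W@(0,3) -> caps B=0 W=0
Move 3: B@(1,3) -> caps B=0 W=0
Move 4: W@(1,1) -> caps B=0 W=0
Move 5: B@(3,0) -> caps B=0 W=0
Move 6: W@(3,2) -> caps B=0 W=0
Move 7: B@(3,3) -> caps B=0 W=0
Move 8: W@(1,2) -> caps B=0 W=0
Move 9: B@(2,2) -> caps B=0 W=0
Move 10: W@(0,2) -> caps B=0 W=0
Move 11: B@(3,1) -> caps B=1 W=0

Answer: ..WW
.WWB
.BB.
BB.B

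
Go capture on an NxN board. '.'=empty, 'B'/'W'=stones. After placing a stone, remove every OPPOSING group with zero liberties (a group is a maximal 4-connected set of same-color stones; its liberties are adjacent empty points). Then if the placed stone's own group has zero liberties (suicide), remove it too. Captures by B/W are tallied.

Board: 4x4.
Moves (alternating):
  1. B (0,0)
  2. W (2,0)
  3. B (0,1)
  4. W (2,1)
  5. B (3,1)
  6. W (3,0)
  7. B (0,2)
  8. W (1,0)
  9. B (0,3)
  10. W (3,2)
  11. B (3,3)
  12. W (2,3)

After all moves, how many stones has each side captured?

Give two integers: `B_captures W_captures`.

Move 1: B@(0,0) -> caps B=0 W=0
Move 2: W@(2,0) -> caps B=0 W=0
Move 3: B@(0,1) -> caps B=0 W=0
Move 4: W@(2,1) -> caps B=0 W=0
Move 5: B@(3,1) -> caps B=0 W=0
Move 6: W@(3,0) -> caps B=0 W=0
Move 7: B@(0,2) -> caps B=0 W=0
Move 8: W@(1,0) -> caps B=0 W=0
Move 9: B@(0,3) -> caps B=0 W=0
Move 10: W@(3,2) -> caps B=0 W=1
Move 11: B@(3,3) -> caps B=0 W=1
Move 12: W@(2,3) -> caps B=0 W=2

Answer: 0 2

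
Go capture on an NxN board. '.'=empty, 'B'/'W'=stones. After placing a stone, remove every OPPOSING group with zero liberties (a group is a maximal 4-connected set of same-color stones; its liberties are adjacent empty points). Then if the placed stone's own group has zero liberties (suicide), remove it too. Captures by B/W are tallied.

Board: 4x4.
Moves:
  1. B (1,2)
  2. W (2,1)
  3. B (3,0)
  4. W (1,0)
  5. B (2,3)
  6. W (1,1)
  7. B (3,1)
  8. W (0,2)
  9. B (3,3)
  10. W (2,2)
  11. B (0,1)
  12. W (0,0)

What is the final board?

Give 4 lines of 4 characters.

Move 1: B@(1,2) -> caps B=0 W=0
Move 2: W@(2,1) -> caps B=0 W=0
Move 3: B@(3,0) -> caps B=0 W=0
Move 4: W@(1,0) -> caps B=0 W=0
Move 5: B@(2,3) -> caps B=0 W=0
Move 6: W@(1,1) -> caps B=0 W=0
Move 7: B@(3,1) -> caps B=0 W=0
Move 8: W@(0,2) -> caps B=0 W=0
Move 9: B@(3,3) -> caps B=0 W=0
Move 10: W@(2,2) -> caps B=0 W=0
Move 11: B@(0,1) -> caps B=0 W=0
Move 12: W@(0,0) -> caps B=0 W=1

Answer: W.W.
WWB.
.WWB
BB.B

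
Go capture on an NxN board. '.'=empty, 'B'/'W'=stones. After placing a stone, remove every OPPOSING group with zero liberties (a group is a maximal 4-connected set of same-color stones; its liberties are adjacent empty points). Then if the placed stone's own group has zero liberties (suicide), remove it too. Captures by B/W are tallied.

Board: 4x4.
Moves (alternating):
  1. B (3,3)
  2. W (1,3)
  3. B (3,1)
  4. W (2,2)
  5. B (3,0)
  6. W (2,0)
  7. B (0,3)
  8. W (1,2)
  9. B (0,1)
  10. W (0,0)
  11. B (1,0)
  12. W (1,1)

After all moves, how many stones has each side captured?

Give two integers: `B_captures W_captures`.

Answer: 1 0

Derivation:
Move 1: B@(3,3) -> caps B=0 W=0
Move 2: W@(1,3) -> caps B=0 W=0
Move 3: B@(3,1) -> caps B=0 W=0
Move 4: W@(2,2) -> caps B=0 W=0
Move 5: B@(3,0) -> caps B=0 W=0
Move 6: W@(2,0) -> caps B=0 W=0
Move 7: B@(0,3) -> caps B=0 W=0
Move 8: W@(1,2) -> caps B=0 W=0
Move 9: B@(0,1) -> caps B=0 W=0
Move 10: W@(0,0) -> caps B=0 W=0
Move 11: B@(1,0) -> caps B=1 W=0
Move 12: W@(1,1) -> caps B=1 W=0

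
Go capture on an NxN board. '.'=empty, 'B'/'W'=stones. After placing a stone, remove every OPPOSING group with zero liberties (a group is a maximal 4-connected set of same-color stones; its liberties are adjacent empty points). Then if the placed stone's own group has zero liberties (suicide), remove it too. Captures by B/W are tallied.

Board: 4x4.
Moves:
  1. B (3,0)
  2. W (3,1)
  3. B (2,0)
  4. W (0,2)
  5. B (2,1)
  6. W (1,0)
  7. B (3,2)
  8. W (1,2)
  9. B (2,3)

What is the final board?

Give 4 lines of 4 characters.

Move 1: B@(3,0) -> caps B=0 W=0
Move 2: W@(3,1) -> caps B=0 W=0
Move 3: B@(2,0) -> caps B=0 W=0
Move 4: W@(0,2) -> caps B=0 W=0
Move 5: B@(2,1) -> caps B=0 W=0
Move 6: W@(1,0) -> caps B=0 W=0
Move 7: B@(3,2) -> caps B=1 W=0
Move 8: W@(1,2) -> caps B=1 W=0
Move 9: B@(2,3) -> caps B=1 W=0

Answer: ..W.
W.W.
BB.B
B.B.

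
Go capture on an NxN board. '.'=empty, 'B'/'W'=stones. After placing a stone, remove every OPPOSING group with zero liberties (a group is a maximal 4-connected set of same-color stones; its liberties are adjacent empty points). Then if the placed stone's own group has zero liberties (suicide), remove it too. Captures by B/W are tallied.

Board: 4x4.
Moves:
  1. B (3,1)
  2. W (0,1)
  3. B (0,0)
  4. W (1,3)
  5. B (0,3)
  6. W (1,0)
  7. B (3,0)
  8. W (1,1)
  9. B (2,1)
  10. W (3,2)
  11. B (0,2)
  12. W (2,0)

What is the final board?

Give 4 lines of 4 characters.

Answer: .WBB
WW.W
WB..
BBW.

Derivation:
Move 1: B@(3,1) -> caps B=0 W=0
Move 2: W@(0,1) -> caps B=0 W=0
Move 3: B@(0,0) -> caps B=0 W=0
Move 4: W@(1,3) -> caps B=0 W=0
Move 5: B@(0,3) -> caps B=0 W=0
Move 6: W@(1,0) -> caps B=0 W=1
Move 7: B@(3,0) -> caps B=0 W=1
Move 8: W@(1,1) -> caps B=0 W=1
Move 9: B@(2,1) -> caps B=0 W=1
Move 10: W@(3,2) -> caps B=0 W=1
Move 11: B@(0,2) -> caps B=0 W=1
Move 12: W@(2,0) -> caps B=0 W=1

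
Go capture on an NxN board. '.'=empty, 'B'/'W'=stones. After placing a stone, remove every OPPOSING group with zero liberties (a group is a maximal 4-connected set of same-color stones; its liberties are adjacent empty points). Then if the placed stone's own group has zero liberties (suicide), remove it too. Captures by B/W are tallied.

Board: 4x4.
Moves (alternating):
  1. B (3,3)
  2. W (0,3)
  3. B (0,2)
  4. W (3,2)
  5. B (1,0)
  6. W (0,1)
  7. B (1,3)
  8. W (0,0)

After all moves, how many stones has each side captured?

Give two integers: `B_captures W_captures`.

Move 1: B@(3,3) -> caps B=0 W=0
Move 2: W@(0,3) -> caps B=0 W=0
Move 3: B@(0,2) -> caps B=0 W=0
Move 4: W@(3,2) -> caps B=0 W=0
Move 5: B@(1,0) -> caps B=0 W=0
Move 6: W@(0,1) -> caps B=0 W=0
Move 7: B@(1,3) -> caps B=1 W=0
Move 8: W@(0,0) -> caps B=1 W=0

Answer: 1 0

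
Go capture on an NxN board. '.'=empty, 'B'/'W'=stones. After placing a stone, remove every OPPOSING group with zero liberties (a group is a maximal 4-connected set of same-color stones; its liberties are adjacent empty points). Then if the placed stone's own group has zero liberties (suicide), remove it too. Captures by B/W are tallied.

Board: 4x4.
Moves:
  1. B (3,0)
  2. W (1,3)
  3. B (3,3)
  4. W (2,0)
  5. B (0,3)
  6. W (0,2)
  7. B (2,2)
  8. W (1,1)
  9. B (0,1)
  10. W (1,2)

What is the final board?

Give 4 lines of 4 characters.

Answer: .BW.
.WWW
W.B.
B..B

Derivation:
Move 1: B@(3,0) -> caps B=0 W=0
Move 2: W@(1,3) -> caps B=0 W=0
Move 3: B@(3,3) -> caps B=0 W=0
Move 4: W@(2,0) -> caps B=0 W=0
Move 5: B@(0,3) -> caps B=0 W=0
Move 6: W@(0,2) -> caps B=0 W=1
Move 7: B@(2,2) -> caps B=0 W=1
Move 8: W@(1,1) -> caps B=0 W=1
Move 9: B@(0,1) -> caps B=0 W=1
Move 10: W@(1,2) -> caps B=0 W=1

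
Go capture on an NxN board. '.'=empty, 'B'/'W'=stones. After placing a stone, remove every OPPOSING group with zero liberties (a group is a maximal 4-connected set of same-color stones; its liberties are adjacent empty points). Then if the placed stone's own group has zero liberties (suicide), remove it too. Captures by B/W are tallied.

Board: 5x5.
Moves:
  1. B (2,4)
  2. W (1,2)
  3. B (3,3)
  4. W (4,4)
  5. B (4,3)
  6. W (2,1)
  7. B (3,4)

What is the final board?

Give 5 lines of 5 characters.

Move 1: B@(2,4) -> caps B=0 W=0
Move 2: W@(1,2) -> caps B=0 W=0
Move 3: B@(3,3) -> caps B=0 W=0
Move 4: W@(4,4) -> caps B=0 W=0
Move 5: B@(4,3) -> caps B=0 W=0
Move 6: W@(2,1) -> caps B=0 W=0
Move 7: B@(3,4) -> caps B=1 W=0

Answer: .....
..W..
.W..B
...BB
...B.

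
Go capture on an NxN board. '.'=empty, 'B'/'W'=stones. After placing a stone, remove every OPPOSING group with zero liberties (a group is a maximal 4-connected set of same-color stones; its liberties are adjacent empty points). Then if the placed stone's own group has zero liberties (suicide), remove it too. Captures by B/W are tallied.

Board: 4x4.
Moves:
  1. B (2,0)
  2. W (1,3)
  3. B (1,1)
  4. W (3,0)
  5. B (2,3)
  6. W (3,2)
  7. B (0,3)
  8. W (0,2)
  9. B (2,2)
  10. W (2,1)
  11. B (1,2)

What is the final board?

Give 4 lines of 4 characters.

Move 1: B@(2,0) -> caps B=0 W=0
Move 2: W@(1,3) -> caps B=0 W=0
Move 3: B@(1,1) -> caps B=0 W=0
Move 4: W@(3,0) -> caps B=0 W=0
Move 5: B@(2,3) -> caps B=0 W=0
Move 6: W@(3,2) -> caps B=0 W=0
Move 7: B@(0,3) -> caps B=0 W=0
Move 8: W@(0,2) -> caps B=0 W=1
Move 9: B@(2,2) -> caps B=0 W=1
Move 10: W@(2,1) -> caps B=0 W=1
Move 11: B@(1,2) -> caps B=0 W=1

Answer: ..W.
.BBW
BWBB
W.W.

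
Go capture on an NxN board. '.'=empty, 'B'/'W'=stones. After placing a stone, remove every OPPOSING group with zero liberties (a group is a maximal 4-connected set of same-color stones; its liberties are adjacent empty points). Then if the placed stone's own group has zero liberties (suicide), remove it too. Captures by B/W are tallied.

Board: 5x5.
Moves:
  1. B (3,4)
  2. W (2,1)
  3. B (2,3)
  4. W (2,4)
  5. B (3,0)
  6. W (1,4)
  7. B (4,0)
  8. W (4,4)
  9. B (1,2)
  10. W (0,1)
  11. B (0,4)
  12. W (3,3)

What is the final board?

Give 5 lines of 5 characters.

Answer: .W..B
..B.W
.W.BW
B..W.
B...W

Derivation:
Move 1: B@(3,4) -> caps B=0 W=0
Move 2: W@(2,1) -> caps B=0 W=0
Move 3: B@(2,3) -> caps B=0 W=0
Move 4: W@(2,4) -> caps B=0 W=0
Move 5: B@(3,0) -> caps B=0 W=0
Move 6: W@(1,4) -> caps B=0 W=0
Move 7: B@(4,0) -> caps B=0 W=0
Move 8: W@(4,4) -> caps B=0 W=0
Move 9: B@(1,2) -> caps B=0 W=0
Move 10: W@(0,1) -> caps B=0 W=0
Move 11: B@(0,4) -> caps B=0 W=0
Move 12: W@(3,3) -> caps B=0 W=1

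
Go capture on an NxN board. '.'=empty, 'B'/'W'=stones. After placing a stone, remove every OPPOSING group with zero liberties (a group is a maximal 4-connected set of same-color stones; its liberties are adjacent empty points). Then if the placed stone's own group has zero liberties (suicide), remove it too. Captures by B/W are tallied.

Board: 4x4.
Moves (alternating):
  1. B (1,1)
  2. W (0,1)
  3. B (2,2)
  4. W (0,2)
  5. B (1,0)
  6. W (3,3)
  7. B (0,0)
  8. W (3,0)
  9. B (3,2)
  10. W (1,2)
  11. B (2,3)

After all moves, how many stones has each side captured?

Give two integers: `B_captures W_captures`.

Answer: 1 0

Derivation:
Move 1: B@(1,1) -> caps B=0 W=0
Move 2: W@(0,1) -> caps B=0 W=0
Move 3: B@(2,2) -> caps B=0 W=0
Move 4: W@(0,2) -> caps B=0 W=0
Move 5: B@(1,0) -> caps B=0 W=0
Move 6: W@(3,3) -> caps B=0 W=0
Move 7: B@(0,0) -> caps B=0 W=0
Move 8: W@(3,0) -> caps B=0 W=0
Move 9: B@(3,2) -> caps B=0 W=0
Move 10: W@(1,2) -> caps B=0 W=0
Move 11: B@(2,3) -> caps B=1 W=0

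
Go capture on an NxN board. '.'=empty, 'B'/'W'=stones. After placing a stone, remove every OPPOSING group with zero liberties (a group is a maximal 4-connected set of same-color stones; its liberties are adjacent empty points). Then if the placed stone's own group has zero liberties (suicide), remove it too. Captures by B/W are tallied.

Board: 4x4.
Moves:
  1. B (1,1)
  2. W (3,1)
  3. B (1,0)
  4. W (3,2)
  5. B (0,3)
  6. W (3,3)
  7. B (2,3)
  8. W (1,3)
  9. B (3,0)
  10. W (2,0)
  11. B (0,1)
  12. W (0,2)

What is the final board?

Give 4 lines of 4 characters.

Answer: .BW.
BB.W
W..B
.WWW

Derivation:
Move 1: B@(1,1) -> caps B=0 W=0
Move 2: W@(3,1) -> caps B=0 W=0
Move 3: B@(1,0) -> caps B=0 W=0
Move 4: W@(3,2) -> caps B=0 W=0
Move 5: B@(0,3) -> caps B=0 W=0
Move 6: W@(3,3) -> caps B=0 W=0
Move 7: B@(2,3) -> caps B=0 W=0
Move 8: W@(1,3) -> caps B=0 W=0
Move 9: B@(3,0) -> caps B=0 W=0
Move 10: W@(2,0) -> caps B=0 W=1
Move 11: B@(0,1) -> caps B=0 W=1
Move 12: W@(0,2) -> caps B=0 W=2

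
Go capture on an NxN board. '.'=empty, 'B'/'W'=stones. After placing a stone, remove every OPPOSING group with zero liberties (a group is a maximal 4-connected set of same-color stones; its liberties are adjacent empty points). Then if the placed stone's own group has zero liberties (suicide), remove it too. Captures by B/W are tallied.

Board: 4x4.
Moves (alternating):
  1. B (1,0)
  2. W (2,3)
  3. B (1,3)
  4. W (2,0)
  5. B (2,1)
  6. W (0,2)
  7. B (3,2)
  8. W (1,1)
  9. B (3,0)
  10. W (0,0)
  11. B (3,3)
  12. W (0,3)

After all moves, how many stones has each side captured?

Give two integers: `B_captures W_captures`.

Move 1: B@(1,0) -> caps B=0 W=0
Move 2: W@(2,3) -> caps B=0 W=0
Move 3: B@(1,3) -> caps B=0 W=0
Move 4: W@(2,0) -> caps B=0 W=0
Move 5: B@(2,1) -> caps B=0 W=0
Move 6: W@(0,2) -> caps B=0 W=0
Move 7: B@(3,2) -> caps B=0 W=0
Move 8: W@(1,1) -> caps B=0 W=0
Move 9: B@(3,0) -> caps B=1 W=0
Move 10: W@(0,0) -> caps B=1 W=0
Move 11: B@(3,3) -> caps B=1 W=0
Move 12: W@(0,3) -> caps B=1 W=0

Answer: 1 0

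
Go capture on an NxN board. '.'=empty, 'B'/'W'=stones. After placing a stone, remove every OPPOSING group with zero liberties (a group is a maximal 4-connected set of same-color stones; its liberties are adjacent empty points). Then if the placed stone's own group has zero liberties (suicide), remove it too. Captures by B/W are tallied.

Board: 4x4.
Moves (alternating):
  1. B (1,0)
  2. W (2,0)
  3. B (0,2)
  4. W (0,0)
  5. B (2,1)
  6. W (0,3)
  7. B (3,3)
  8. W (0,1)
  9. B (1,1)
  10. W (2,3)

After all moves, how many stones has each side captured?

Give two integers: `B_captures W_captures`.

Move 1: B@(1,0) -> caps B=0 W=0
Move 2: W@(2,0) -> caps B=0 W=0
Move 3: B@(0,2) -> caps B=0 W=0
Move 4: W@(0,0) -> caps B=0 W=0
Move 5: B@(2,1) -> caps B=0 W=0
Move 6: W@(0,3) -> caps B=0 W=0
Move 7: B@(3,3) -> caps B=0 W=0
Move 8: W@(0,1) -> caps B=0 W=0
Move 9: B@(1,1) -> caps B=2 W=0
Move 10: W@(2,3) -> caps B=2 W=0

Answer: 2 0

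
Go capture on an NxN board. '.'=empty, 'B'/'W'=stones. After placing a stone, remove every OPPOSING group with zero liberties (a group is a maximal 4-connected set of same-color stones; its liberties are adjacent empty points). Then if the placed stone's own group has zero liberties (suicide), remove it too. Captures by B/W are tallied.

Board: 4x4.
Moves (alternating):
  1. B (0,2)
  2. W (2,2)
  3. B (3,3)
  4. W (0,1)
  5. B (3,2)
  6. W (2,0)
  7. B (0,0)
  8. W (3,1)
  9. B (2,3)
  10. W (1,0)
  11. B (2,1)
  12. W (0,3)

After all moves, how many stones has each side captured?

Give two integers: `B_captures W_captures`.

Answer: 0 1

Derivation:
Move 1: B@(0,2) -> caps B=0 W=0
Move 2: W@(2,2) -> caps B=0 W=0
Move 3: B@(3,3) -> caps B=0 W=0
Move 4: W@(0,1) -> caps B=0 W=0
Move 5: B@(3,2) -> caps B=0 W=0
Move 6: W@(2,0) -> caps B=0 W=0
Move 7: B@(0,0) -> caps B=0 W=0
Move 8: W@(3,1) -> caps B=0 W=0
Move 9: B@(2,3) -> caps B=0 W=0
Move 10: W@(1,0) -> caps B=0 W=1
Move 11: B@(2,1) -> caps B=0 W=1
Move 12: W@(0,3) -> caps B=0 W=1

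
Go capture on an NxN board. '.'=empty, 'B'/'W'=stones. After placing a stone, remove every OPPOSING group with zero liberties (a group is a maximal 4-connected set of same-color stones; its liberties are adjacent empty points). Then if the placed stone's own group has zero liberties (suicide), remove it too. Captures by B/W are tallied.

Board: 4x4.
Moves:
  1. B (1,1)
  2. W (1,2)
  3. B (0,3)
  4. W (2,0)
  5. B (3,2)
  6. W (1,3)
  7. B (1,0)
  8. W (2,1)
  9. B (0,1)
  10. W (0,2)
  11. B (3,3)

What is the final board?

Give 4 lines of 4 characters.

Move 1: B@(1,1) -> caps B=0 W=0
Move 2: W@(1,2) -> caps B=0 W=0
Move 3: B@(0,3) -> caps B=0 W=0
Move 4: W@(2,0) -> caps B=0 W=0
Move 5: B@(3,2) -> caps B=0 W=0
Move 6: W@(1,3) -> caps B=0 W=0
Move 7: B@(1,0) -> caps B=0 W=0
Move 8: W@(2,1) -> caps B=0 W=0
Move 9: B@(0,1) -> caps B=0 W=0
Move 10: W@(0,2) -> caps B=0 W=1
Move 11: B@(3,3) -> caps B=0 W=1

Answer: .BW.
BBWW
WW..
..BB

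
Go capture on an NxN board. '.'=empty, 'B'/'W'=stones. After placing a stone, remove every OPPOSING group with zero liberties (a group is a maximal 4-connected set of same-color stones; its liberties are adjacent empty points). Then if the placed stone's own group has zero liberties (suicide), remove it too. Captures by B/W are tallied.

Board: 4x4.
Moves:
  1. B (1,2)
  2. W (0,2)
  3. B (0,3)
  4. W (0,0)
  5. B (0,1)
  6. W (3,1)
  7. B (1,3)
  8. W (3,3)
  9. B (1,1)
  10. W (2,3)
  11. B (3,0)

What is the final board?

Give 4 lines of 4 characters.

Answer: WB.B
.BBB
...W
BW.W

Derivation:
Move 1: B@(1,2) -> caps B=0 W=0
Move 2: W@(0,2) -> caps B=0 W=0
Move 3: B@(0,3) -> caps B=0 W=0
Move 4: W@(0,0) -> caps B=0 W=0
Move 5: B@(0,1) -> caps B=1 W=0
Move 6: W@(3,1) -> caps B=1 W=0
Move 7: B@(1,3) -> caps B=1 W=0
Move 8: W@(3,3) -> caps B=1 W=0
Move 9: B@(1,1) -> caps B=1 W=0
Move 10: W@(2,3) -> caps B=1 W=0
Move 11: B@(3,0) -> caps B=1 W=0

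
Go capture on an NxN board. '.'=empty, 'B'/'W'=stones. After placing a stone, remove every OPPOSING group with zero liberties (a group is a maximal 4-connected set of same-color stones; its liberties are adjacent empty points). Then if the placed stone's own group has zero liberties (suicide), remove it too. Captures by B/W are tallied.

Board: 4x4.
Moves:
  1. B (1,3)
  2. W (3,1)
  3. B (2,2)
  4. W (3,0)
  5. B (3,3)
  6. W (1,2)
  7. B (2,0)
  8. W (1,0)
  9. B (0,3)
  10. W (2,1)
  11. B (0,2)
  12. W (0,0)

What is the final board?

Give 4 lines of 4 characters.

Answer: W.BB
W.WB
.WB.
WW.B

Derivation:
Move 1: B@(1,3) -> caps B=0 W=0
Move 2: W@(3,1) -> caps B=0 W=0
Move 3: B@(2,2) -> caps B=0 W=0
Move 4: W@(3,0) -> caps B=0 W=0
Move 5: B@(3,3) -> caps B=0 W=0
Move 6: W@(1,2) -> caps B=0 W=0
Move 7: B@(2,0) -> caps B=0 W=0
Move 8: W@(1,0) -> caps B=0 W=0
Move 9: B@(0,3) -> caps B=0 W=0
Move 10: W@(2,1) -> caps B=0 W=1
Move 11: B@(0,2) -> caps B=0 W=1
Move 12: W@(0,0) -> caps B=0 W=1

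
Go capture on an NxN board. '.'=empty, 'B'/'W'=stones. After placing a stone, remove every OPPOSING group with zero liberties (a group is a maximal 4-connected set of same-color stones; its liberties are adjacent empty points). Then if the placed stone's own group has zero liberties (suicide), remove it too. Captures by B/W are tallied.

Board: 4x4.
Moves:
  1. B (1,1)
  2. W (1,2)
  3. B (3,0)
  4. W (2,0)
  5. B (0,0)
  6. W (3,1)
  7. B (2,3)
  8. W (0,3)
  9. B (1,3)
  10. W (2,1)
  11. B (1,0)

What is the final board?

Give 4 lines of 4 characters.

Answer: B..W
BBWB
WW.B
.W..

Derivation:
Move 1: B@(1,1) -> caps B=0 W=0
Move 2: W@(1,2) -> caps B=0 W=0
Move 3: B@(3,0) -> caps B=0 W=0
Move 4: W@(2,0) -> caps B=0 W=0
Move 5: B@(0,0) -> caps B=0 W=0
Move 6: W@(3,1) -> caps B=0 W=1
Move 7: B@(2,3) -> caps B=0 W=1
Move 8: W@(0,3) -> caps B=0 W=1
Move 9: B@(1,3) -> caps B=0 W=1
Move 10: W@(2,1) -> caps B=0 W=1
Move 11: B@(1,0) -> caps B=0 W=1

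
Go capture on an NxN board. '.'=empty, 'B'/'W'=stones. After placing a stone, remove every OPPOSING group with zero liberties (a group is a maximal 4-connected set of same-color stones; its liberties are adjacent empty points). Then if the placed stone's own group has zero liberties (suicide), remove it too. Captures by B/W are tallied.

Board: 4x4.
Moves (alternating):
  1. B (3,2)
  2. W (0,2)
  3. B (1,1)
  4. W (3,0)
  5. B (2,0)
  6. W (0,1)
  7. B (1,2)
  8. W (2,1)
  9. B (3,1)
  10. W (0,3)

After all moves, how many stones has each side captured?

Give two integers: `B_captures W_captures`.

Answer: 1 0

Derivation:
Move 1: B@(3,2) -> caps B=0 W=0
Move 2: W@(0,2) -> caps B=0 W=0
Move 3: B@(1,1) -> caps B=0 W=0
Move 4: W@(3,0) -> caps B=0 W=0
Move 5: B@(2,0) -> caps B=0 W=0
Move 6: W@(0,1) -> caps B=0 W=0
Move 7: B@(1,2) -> caps B=0 W=0
Move 8: W@(2,1) -> caps B=0 W=0
Move 9: B@(3,1) -> caps B=1 W=0
Move 10: W@(0,3) -> caps B=1 W=0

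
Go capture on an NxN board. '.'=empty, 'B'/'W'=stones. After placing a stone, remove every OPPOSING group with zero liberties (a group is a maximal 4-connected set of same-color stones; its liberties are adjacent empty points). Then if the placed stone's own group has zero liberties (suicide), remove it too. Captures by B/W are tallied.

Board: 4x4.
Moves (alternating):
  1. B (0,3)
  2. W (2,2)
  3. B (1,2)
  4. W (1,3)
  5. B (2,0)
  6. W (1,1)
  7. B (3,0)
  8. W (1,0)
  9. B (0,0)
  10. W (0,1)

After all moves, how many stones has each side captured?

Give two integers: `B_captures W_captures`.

Answer: 0 1

Derivation:
Move 1: B@(0,3) -> caps B=0 W=0
Move 2: W@(2,2) -> caps B=0 W=0
Move 3: B@(1,2) -> caps B=0 W=0
Move 4: W@(1,3) -> caps B=0 W=0
Move 5: B@(2,0) -> caps B=0 W=0
Move 6: W@(1,1) -> caps B=0 W=0
Move 7: B@(3,0) -> caps B=0 W=0
Move 8: W@(1,0) -> caps B=0 W=0
Move 9: B@(0,0) -> caps B=0 W=0
Move 10: W@(0,1) -> caps B=0 W=1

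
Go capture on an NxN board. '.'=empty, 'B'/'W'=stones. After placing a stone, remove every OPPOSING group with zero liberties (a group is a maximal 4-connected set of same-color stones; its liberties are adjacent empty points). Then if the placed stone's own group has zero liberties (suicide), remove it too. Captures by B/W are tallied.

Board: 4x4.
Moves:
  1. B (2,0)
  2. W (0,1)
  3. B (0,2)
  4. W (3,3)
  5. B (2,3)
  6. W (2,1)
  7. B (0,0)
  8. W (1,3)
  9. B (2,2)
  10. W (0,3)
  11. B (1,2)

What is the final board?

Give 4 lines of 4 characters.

Move 1: B@(2,0) -> caps B=0 W=0
Move 2: W@(0,1) -> caps B=0 W=0
Move 3: B@(0,2) -> caps B=0 W=0
Move 4: W@(3,3) -> caps B=0 W=0
Move 5: B@(2,3) -> caps B=0 W=0
Move 6: W@(2,1) -> caps B=0 W=0
Move 7: B@(0,0) -> caps B=0 W=0
Move 8: W@(1,3) -> caps B=0 W=0
Move 9: B@(2,2) -> caps B=0 W=0
Move 10: W@(0,3) -> caps B=0 W=0
Move 11: B@(1,2) -> caps B=2 W=0

Answer: BWB.
..B.
BWBB
...W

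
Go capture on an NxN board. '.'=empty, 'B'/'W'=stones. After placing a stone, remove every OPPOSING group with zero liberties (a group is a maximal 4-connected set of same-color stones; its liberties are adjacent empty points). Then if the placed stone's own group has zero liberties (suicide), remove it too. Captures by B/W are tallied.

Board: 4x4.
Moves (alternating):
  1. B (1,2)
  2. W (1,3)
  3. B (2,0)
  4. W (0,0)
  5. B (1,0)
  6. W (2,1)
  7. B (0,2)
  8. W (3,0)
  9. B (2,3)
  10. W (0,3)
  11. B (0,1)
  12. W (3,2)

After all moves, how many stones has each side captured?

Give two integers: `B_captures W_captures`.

Answer: 1 0

Derivation:
Move 1: B@(1,2) -> caps B=0 W=0
Move 2: W@(1,3) -> caps B=0 W=0
Move 3: B@(2,0) -> caps B=0 W=0
Move 4: W@(0,0) -> caps B=0 W=0
Move 5: B@(1,0) -> caps B=0 W=0
Move 6: W@(2,1) -> caps B=0 W=0
Move 7: B@(0,2) -> caps B=0 W=0
Move 8: W@(3,0) -> caps B=0 W=0
Move 9: B@(2,3) -> caps B=0 W=0
Move 10: W@(0,3) -> caps B=0 W=0
Move 11: B@(0,1) -> caps B=1 W=0
Move 12: W@(3,2) -> caps B=1 W=0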